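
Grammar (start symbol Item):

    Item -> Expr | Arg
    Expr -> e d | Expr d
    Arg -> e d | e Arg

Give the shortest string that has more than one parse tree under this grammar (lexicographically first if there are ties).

length 2: e d has 2 parse trees

Two derivations of e d:
  Item ⇒ Expr ⇒ e d
  Item ⇒ Arg ⇒ e d

e d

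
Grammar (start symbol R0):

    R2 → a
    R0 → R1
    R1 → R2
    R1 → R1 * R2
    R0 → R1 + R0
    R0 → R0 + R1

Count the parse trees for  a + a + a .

Parse trees for a + a + a:
  [R0 [R1 [R2 a]] + [R0 [R1 [R2 a]] + [R0 [R1 [R2 a]]]]]
  [R0 [R1 [R2 a]] + [R0 [R0 [R1 [R2 a]]] + [R1 [R2 a]]]]
  [R0 [R0 [R1 [R2 a]] + [R0 [R1 [R2 a]]]] + [R1 [R2 a]]]
  [R0 [R0 [R0 [R1 [R2 a]]] + [R1 [R2 a]]] + [R1 [R2 a]]]

4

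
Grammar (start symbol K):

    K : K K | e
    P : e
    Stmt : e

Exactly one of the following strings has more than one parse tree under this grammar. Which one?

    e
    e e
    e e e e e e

e: 1 tree
e e: 1 tree
e e e e e e: 42 trees

e e e e e e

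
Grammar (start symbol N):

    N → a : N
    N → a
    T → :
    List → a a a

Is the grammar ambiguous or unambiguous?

Unambiguous

Only N is reachable from N; ignoring the rest: The reachable grammar is A → atom sep A | atom. Each atom is followed by either the separator (recurse) or end-of-string (stop) — no choice point.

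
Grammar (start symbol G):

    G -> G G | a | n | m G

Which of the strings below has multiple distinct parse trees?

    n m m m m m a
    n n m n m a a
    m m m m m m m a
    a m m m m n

n n m n m a a

n m m m m m a: 1 tree
n n m n m a a: 30 trees
m m m m m m m a: 1 tree
a m m m m n: 1 tree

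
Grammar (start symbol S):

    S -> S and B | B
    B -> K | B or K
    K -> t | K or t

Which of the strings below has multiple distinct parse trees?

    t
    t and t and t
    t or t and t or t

t or t and t or t

t: 1 tree
t and t and t: 1 tree
t or t and t or t: 4 trees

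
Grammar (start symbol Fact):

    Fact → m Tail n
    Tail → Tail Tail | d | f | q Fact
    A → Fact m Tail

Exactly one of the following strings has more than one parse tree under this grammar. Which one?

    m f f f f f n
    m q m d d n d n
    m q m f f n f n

m f f f f f n: 14 trees
m q m d d n d n: 1 tree
m q m f f n f n: 1 tree

m f f f f f n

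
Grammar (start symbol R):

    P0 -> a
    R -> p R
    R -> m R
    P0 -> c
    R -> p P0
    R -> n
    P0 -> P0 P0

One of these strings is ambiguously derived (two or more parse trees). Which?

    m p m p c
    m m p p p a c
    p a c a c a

p a c a c a

m p m p c: 1 tree
m m p p p a c: 1 tree
p a c a c a: 14 trees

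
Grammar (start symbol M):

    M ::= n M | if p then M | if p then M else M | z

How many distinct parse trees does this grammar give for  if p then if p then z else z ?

2

Parse trees for if p then if p then z else z:
  [M if p then [M if p then [M z] else [M z]]]
  [M if p then [M if p then [M z]] else [M z]]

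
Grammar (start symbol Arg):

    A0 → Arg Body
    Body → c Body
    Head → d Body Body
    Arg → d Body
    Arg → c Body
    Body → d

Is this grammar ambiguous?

Unambiguous

(Head, A0 are unreachable from Arg, so their rules don't affect L(Arg).) Restricted to the reachable nonterminals, every rule has the form A → t or A → t B, and no two rules for the same A share a first terminal. The grammar encodes a DFA — one run per string.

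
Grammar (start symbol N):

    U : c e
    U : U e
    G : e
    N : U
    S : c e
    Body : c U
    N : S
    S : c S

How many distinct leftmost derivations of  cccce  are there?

1

Parse trees for cccce:
  [N [S c [S c [S c [S c e]]]]]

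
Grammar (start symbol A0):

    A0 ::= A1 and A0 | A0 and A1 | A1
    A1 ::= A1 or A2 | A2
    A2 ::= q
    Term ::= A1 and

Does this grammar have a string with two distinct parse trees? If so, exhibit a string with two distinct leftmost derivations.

Witness: q and q

Derivation 1: A0 ⇒ A1 and A0 ⇒ A2 and A0 ⇒ q and A0 ⇒ q and A1 ⇒ q and A2 ⇒ q and q
Derivation 2: A0 ⇒ A0 and A1 ⇒ A1 and A1 ⇒ A2 and A1 ⇒ q and A1 ⇒ q and A2 ⇒ q and q

Two distinct leftmost derivations for the same string.

Ambiguous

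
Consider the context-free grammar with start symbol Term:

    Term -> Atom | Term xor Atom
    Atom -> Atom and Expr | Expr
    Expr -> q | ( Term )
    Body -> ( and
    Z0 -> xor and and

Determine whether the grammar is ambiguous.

Only Term, Atom, Expr are reachable from Term; ignoring the rest: Term → Term xor Atom | Atom  ;  Atom → Atom and Expr | Expr  — a left-associative chain with Expr at the bottom. Each string factors uniquely by precedence.

Unambiguous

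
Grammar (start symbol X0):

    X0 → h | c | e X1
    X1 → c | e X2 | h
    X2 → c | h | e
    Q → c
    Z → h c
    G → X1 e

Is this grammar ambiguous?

Only X0, X1, X2 are reachable from X0; ignoring the rest: Each reachable nonterminal has at most one production per leading terminal, and all productions are right-linear; the derivation is determined token-by-token.

Unambiguous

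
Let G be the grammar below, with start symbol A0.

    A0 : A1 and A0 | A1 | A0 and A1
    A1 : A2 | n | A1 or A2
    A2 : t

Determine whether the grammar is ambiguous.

Ambiguous

Witness: n and n

Derivation 1: A0 ⇒ A1 and A0 ⇒ n and A0 ⇒ n and A1 ⇒ n and n
Derivation 2: A0 ⇒ A0 and A1 ⇒ A1 and A1 ⇒ n and A1 ⇒ n and n

Two distinct leftmost derivations for the same string.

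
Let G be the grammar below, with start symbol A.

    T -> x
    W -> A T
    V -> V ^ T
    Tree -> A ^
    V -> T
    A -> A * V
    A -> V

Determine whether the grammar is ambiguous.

Only A, V, T are reachable from A; ignoring the rest: The grammar is stratified — A handles '*' (left-recursive), V handles '^', T atoms. Each operator has a fixed associativity and precedence level, so every string has one parse.

Unambiguous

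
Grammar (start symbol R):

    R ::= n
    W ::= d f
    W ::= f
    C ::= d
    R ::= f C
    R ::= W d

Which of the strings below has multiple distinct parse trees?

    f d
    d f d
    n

f d: 2 trees
d f d: 1 tree
n: 1 tree

f d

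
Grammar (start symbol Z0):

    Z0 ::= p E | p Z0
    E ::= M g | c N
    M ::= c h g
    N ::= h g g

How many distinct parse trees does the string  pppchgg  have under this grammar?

2

Parse trees for pppchgg:
  [Z0 p [Z0 p [Z0 p [E [M c h g] g]]]]
  [Z0 p [Z0 p [Z0 p [E c [N h g g]]]]]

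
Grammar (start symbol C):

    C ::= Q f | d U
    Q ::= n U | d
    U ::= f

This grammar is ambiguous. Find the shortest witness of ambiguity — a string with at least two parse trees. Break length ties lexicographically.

d f

length 2: d f has 2 parse trees

Two derivations of d f:
  C ⇒ Q f ⇒ d f
  C ⇒ d U ⇒ d f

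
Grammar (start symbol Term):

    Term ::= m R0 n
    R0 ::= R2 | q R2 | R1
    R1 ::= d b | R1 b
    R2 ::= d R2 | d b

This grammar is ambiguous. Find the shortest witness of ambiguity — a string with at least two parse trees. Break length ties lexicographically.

m d b n

length 4: m d b n has 2 parse trees

Two derivations of m d b n:
  Term ⇒ m R0 n ⇒ m R2 n ⇒ m d b n
  Term ⇒ m R0 n ⇒ m R1 n ⇒ m d b n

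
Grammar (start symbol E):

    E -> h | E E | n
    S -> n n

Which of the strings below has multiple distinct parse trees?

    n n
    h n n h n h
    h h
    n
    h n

n n: 1 tree
h n n h n h: 42 trees
h h: 1 tree
n: 1 tree
h n: 1 tree

h n n h n h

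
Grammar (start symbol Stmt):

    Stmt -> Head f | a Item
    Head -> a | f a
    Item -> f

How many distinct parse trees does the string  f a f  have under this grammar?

Parse trees for f a f:
  [Stmt [Head f a] f]

1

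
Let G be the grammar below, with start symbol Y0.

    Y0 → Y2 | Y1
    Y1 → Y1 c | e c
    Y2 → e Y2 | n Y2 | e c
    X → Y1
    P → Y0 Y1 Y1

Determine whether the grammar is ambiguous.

Witness: e c

Derivation 1: Y0 ⇒ Y2 ⇒ e c
Derivation 2: Y0 ⇒ Y1 ⇒ e c

Two distinct leftmost derivations for the same string.

Ambiguous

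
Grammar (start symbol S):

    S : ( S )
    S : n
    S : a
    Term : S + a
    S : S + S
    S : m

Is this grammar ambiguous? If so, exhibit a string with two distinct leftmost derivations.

Ambiguous

Witness: a + a + a

Derivation 1: S ⇒ S + S ⇒ a + S ⇒ a + S + S ⇒ a + a + S ⇒ a + a + a
Derivation 2: S ⇒ S + S ⇒ S + S + S ⇒ a + S + S ⇒ a + a + S ⇒ a + a + a

Two distinct leftmost derivations for the same string.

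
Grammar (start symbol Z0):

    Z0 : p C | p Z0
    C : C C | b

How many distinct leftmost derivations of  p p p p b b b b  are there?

Parse trees for p p p p b b b b:
  [Z0 p [Z0 p [Z0 p [Z0 p [C [C b] [C [C b] [C [C b] [C b]]]]]]]]
  [Z0 p [Z0 p [Z0 p [Z0 p [C [C b] [C [C [C b] [C b]] [C b]]]]]]]
  [Z0 p [Z0 p [Z0 p [Z0 p [C [C [C b] [C b]] [C [C b] [C b]]]]]]]
  [Z0 p [Z0 p [Z0 p [Z0 p [C [C [C b] [C [C b] [C b]]] [C b]]]]]]
  [Z0 p [Z0 p [Z0 p [Z0 p [C [C [C [C b] [C b]] [C b]] [C b]]]]]]

5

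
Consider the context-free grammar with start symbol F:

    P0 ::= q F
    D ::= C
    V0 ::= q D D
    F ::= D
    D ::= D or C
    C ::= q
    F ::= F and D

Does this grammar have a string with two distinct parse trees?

(P0, V0 are unreachable from F, so their rules don't affect L(F).) F → F and D | D  ;  D → D or C | C  — a left-associative chain with C at the bottom. Each string factors uniquely by precedence.

Unambiguous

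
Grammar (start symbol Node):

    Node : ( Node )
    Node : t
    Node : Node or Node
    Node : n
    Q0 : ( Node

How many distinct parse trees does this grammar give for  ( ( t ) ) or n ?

Parse trees for ( ( t ) ) or n:
  [Node [Node ( [Node ( [Node t] )] )] or [Node n]]

1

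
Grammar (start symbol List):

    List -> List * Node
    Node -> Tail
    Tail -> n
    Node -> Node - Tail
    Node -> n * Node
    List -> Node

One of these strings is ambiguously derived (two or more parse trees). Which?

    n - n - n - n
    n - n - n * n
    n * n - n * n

n * n - n * n

n - n - n - n: 1 tree
n - n - n * n: 1 tree
n * n - n * n: 3 trees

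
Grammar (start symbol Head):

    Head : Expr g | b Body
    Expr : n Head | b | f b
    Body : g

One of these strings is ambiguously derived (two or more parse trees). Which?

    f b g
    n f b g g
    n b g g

n b g g

f b g: 1 tree
n f b g g: 1 tree
n b g g: 2 trees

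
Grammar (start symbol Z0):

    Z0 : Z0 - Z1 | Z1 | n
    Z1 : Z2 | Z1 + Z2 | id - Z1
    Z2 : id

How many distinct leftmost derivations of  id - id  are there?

2

Parse trees for id - id:
  [Z0 [Z0 [Z1 [Z2 id]]] - [Z1 [Z2 id]]]
  [Z0 [Z1 id - [Z1 [Z2 id]]]]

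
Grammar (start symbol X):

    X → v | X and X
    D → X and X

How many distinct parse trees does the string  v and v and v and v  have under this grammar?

Parse trees for v and v and v and v:
  [X [X v] and [X [X v] and [X [X v] and [X v]]]]
  [X [X v] and [X [X [X v] and [X v]] and [X v]]]
  [X [X [X v] and [X v]] and [X [X v] and [X v]]]
  [X [X [X v] and [X [X v] and [X v]]] and [X v]]
  [X [X [X [X v] and [X v]] and [X v]] and [X v]]

5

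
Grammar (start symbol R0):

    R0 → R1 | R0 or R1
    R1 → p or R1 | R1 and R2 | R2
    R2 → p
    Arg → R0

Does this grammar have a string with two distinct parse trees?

Witness: p or p

Derivation 1: R0 ⇒ R1 ⇒ p or R1 ⇒ p or R2 ⇒ p or p
Derivation 2: R0 ⇒ R0 or R1 ⇒ R1 or R1 ⇒ R2 or R1 ⇒ p or R1 ⇒ p or R2 ⇒ p or p

Two distinct leftmost derivations for the same string.

Ambiguous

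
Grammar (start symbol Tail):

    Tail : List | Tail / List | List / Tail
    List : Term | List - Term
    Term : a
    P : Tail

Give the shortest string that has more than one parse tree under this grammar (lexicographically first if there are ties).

a / a

length 1: no string has ≥2 trees
length 3: a / a has 2 parse trees

Two derivations of a / a:
  Tail ⇒ Tail / List ⇒ List / List ⇒ Term / List ⇒ a / List ⇒ a / Term ⇒ a / a
  Tail ⇒ List / Tail ⇒ Term / Tail ⇒ a / Tail ⇒ a / List ⇒ a / Term ⇒ a / a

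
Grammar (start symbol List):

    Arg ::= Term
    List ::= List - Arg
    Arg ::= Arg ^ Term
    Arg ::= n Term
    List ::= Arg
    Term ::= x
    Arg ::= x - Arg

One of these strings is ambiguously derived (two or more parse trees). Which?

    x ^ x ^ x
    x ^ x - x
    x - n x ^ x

x - n x ^ x

x ^ x ^ x: 1 tree
x ^ x - x: 1 tree
x - n x ^ x: 3 trees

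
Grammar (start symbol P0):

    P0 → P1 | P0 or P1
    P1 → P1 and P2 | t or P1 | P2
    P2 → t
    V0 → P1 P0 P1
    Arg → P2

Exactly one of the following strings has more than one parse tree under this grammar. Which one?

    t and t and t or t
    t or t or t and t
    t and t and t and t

t or t or t and t

t and t and t or t: 1 tree
t or t or t and t: 7 trees
t and t and t and t: 1 tree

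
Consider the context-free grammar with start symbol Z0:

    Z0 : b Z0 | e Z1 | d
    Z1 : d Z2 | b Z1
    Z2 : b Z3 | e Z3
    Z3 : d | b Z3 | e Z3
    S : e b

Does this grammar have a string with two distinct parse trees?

Unambiguous

(S is unreachable from Z0, so its rules don't affect L(Z0).) The reachable rules are right-linear with at most one rule per (nonterminal, next-terminal) pair. Each input token forces the next rule, so parsing is deterministic.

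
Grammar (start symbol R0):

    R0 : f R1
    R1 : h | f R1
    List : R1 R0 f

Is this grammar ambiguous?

Only R0, R1 are reachable from R0; ignoring the rest: The reachable rules are right-linear with at most one rule per (nonterminal, next-terminal) pair. Each input token forces the next rule, so parsing is deterministic.

Unambiguous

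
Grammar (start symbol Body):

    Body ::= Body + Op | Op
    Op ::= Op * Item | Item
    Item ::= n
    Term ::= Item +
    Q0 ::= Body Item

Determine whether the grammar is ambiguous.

Only Body, Op, Item are reachable from Body; ignoring the rest: Body → Body + Op | Op  ;  Op → Op * Item | Item  — a left-associative chain with Item at the bottom. Each string factors uniquely by precedence.

Unambiguous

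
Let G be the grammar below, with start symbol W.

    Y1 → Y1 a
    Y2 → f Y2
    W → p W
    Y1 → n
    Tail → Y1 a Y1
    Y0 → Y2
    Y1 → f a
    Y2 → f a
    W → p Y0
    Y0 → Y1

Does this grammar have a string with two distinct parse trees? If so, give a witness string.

Ambiguous

Witness: p f a

Derivation 1: W ⇒ p Y0 ⇒ p Y2 ⇒ p f a
Derivation 2: W ⇒ p Y0 ⇒ p Y1 ⇒ p f a

Two distinct leftmost derivations for the same string.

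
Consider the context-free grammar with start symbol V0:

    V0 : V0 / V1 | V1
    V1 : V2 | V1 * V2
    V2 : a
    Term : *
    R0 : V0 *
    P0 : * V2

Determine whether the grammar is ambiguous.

Only V0, V1, V2 are reachable from V0; ignoring the rest: V0 → V0 / V1 | V1  ;  V1 → V1 * V2 | V2  — a left-associative chain with V2 at the bottom. Each string factors uniquely by precedence.

Unambiguous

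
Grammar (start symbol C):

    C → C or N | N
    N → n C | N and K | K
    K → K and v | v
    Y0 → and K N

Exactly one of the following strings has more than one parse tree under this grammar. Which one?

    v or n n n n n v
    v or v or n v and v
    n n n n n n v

v or v or n v and v

v or n n n n n v: 1 tree
v or v or n v and v: 3 trees
n n n n n n v: 1 tree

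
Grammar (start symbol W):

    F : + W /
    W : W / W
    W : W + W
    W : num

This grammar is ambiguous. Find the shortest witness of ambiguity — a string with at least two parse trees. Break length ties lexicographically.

length 1: no string has ≥2 trees
length 3: no string has ≥2 trees
length 5: num + num + num has 2 parse trees

Two derivations of num + num + num:
  W ⇒ W + W ⇒ W + W + W ⇒ num + W + W ⇒ num + num + W ⇒ num + num + num
  W ⇒ W + W ⇒ num + W ⇒ num + W + W ⇒ num + num + W ⇒ num + num + num

num + num + num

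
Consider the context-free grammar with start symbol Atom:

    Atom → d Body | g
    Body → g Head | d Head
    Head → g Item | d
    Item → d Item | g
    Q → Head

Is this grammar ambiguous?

Unambiguous

Only Atom, Body, Head, Item are reachable from Atom; ignoring the rest: Restricted to the reachable nonterminals, every rule has the form A → t or A → t B, and no two rules for the same A share a first terminal. The grammar encodes a DFA — one run per string.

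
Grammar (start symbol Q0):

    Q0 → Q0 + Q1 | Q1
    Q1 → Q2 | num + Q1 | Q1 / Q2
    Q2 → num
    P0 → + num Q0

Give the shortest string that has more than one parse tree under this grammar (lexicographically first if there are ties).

num + num

length 1: no string has ≥2 trees
length 3: num + num has 2 parse trees

Two derivations of num + num:
  Q0 ⇒ Q0 + Q1 ⇒ Q1 + Q1 ⇒ Q2 + Q1 ⇒ num + Q1 ⇒ num + Q2 ⇒ num + num
  Q0 ⇒ Q1 ⇒ num + Q1 ⇒ num + Q2 ⇒ num + num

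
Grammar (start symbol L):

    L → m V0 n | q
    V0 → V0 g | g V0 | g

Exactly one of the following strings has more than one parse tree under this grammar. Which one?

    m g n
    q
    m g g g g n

m g n: 1 tree
q: 1 tree
m g g g g n: 8 trees

m g g g g n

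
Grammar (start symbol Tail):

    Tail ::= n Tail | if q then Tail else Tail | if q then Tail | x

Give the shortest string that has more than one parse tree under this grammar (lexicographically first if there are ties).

if q then if q then x else x

length 1: no string has ≥2 trees
length 2: no string has ≥2 trees
length 3: no string has ≥2 trees
length 4: no string has ≥2 trees
length 5: no string has ≥2 trees
length 6: no string has ≥2 trees
length 7: no string has ≥2 trees
length 8: no string has ≥2 trees
length 9: if q then if q then x else x has 2 parse trees

Two derivations of if q then if q then x else x:
  Tail ⇒ if q then Tail else Tail ⇒ if q then if q then Tail else Tail ⇒ if q then if q then x else Tail ⇒ if q then if q then x else x
  Tail ⇒ if q then Tail ⇒ if q then if q then Tail else Tail ⇒ if q then if q then x else Tail ⇒ if q then if q then x else x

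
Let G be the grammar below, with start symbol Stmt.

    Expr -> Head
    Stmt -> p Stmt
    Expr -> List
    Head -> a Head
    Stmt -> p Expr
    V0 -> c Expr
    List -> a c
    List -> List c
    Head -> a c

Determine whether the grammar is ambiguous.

Ambiguous

Witness: p a c

Derivation 1: Stmt ⇒ p Expr ⇒ p Head ⇒ p a c
Derivation 2: Stmt ⇒ p Expr ⇒ p List ⇒ p a c

Two distinct leftmost derivations for the same string.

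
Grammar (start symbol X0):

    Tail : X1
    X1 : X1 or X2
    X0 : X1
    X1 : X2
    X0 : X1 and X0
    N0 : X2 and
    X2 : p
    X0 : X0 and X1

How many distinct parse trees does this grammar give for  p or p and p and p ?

Parse trees for p or p and p and p:
  [X0 [X1 [X1 [X2 p]] or [X2 p]] and [X0 [X1 [X2 p]] and [X0 [X1 [X2 p]]]]]
  [X0 [X1 [X1 [X2 p]] or [X2 p]] and [X0 [X0 [X1 [X2 p]]] and [X1 [X2 p]]]]
  [X0 [X0 [X1 [X1 [X2 p]] or [X2 p]] and [X0 [X1 [X2 p]]]] and [X1 [X2 p]]]
  [X0 [X0 [X0 [X1 [X1 [X2 p]] or [X2 p]]] and [X1 [X2 p]]] and [X1 [X2 p]]]

4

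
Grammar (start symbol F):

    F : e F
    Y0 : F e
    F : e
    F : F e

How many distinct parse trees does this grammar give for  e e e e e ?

16

Parse trees for e e e e e (showing first 6 of 16):
  [F e [F e [F e [F e [F e]]]]]
  [F e [F e [F e [F [F e] e]]]]
  [F e [F e [F [F e [F e]] e]]]
  [F e [F e [F [F [F e] e] e]]]
  [F e [F [F e [F e [F e]]] e]]
  [F e [F [F e [F [F e] e]] e]]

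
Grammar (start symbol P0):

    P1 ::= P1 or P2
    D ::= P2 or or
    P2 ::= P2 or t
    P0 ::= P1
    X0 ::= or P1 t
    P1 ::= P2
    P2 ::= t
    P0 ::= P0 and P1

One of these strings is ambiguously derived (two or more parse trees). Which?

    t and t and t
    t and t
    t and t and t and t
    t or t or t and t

t or t or t and t

t and t and t: 1 tree
t and t: 1 tree
t and t and t and t: 1 tree
t or t or t and t: 4 trees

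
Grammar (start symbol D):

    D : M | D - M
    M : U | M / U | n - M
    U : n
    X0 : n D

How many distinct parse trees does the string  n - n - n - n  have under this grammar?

8

Parse trees for n - n - n - n:
  [D [M n - [M n - [M n - [M [U n]]]]]]
  [D [D [M [U n]]] - [M n - [M n - [M [U n]]]]]
  [D [D [M n - [M [U n]]]] - [M n - [M [U n]]]]
  [D [D [D [M [U n]]] - [M [U n]]] - [M n - [M [U n]]]]
  [D [D [M n - [M n - [M [U n]]]]] - [M [U n]]]
  [D [D [D [M [U n]]] - [M n - [M [U n]]]] - [M [U n]]]
  [D [D [D [M n - [M [U n]]]] - [M [U n]]] - [M [U n]]]
  [D [D [D [D [M [U n]]] - [M [U n]]] - [M [U n]]] - [M [U n]]]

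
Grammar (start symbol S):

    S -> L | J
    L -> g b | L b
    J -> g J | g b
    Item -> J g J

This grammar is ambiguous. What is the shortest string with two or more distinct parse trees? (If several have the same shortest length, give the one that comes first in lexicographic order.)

length 2: g b has 2 parse trees

Two derivations of g b:
  S ⇒ L ⇒ g b
  S ⇒ J ⇒ g b

g b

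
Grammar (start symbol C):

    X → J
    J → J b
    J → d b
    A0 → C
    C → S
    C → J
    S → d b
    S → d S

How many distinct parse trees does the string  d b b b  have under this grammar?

1

Parse trees for d b b b:
  [C [J [J [J d b] b] b]]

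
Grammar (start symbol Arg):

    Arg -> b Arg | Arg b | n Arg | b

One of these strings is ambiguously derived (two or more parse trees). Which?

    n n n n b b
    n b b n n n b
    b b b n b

n n n n b b

n n n n b b: 6 trees
n b b n n n b: 1 tree
b b b n b: 1 tree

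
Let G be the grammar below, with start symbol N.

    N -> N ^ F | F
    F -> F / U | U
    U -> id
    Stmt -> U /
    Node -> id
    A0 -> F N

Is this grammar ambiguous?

Only N, F, U are reachable from N; ignoring the rest: This is a standard precedence ladder (N over F over U), with each level left-recursive on its own operator ('^' at N, '/' at F). That structure is LR(1), hence unambiguous.

Unambiguous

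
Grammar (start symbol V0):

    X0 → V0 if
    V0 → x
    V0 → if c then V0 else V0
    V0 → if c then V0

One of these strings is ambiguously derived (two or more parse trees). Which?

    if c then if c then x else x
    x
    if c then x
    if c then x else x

if c then if c then x else x

if c then if c then x else x: 2 trees
x: 1 tree
if c then x: 1 tree
if c then x else x: 1 tree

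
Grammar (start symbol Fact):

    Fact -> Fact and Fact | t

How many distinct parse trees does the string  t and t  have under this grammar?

Parse trees for t and t:
  [Fact [Fact t] and [Fact t]]

1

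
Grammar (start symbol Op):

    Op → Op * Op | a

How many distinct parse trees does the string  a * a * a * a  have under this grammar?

5

Parse trees for a * a * a * a:
  [Op [Op a] * [Op [Op a] * [Op [Op a] * [Op a]]]]
  [Op [Op a] * [Op [Op [Op a] * [Op a]] * [Op a]]]
  [Op [Op [Op a] * [Op a]] * [Op [Op a] * [Op a]]]
  [Op [Op [Op a] * [Op [Op a] * [Op a]]] * [Op a]]
  [Op [Op [Op [Op a] * [Op a]] * [Op a]] * [Op a]]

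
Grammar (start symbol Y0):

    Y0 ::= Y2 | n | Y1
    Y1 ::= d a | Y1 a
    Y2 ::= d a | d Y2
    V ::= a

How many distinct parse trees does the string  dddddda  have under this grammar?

1

Parse trees for dddddda:
  [Y0 [Y2 d [Y2 d [Y2 d [Y2 d [Y2 d [Y2 d a]]]]]]]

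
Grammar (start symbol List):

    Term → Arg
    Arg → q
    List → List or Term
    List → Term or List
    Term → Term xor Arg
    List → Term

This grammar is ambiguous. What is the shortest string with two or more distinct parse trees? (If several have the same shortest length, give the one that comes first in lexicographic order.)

q or q

length 1: no string has ≥2 trees
length 3: q or q has 2 parse trees

Two derivations of q or q:
  List ⇒ List or Term ⇒ Term or Term ⇒ Arg or Term ⇒ q or Term ⇒ q or Arg ⇒ q or q
  List ⇒ Term or List ⇒ Arg or List ⇒ q or List ⇒ q or Term ⇒ q or Arg ⇒ q or q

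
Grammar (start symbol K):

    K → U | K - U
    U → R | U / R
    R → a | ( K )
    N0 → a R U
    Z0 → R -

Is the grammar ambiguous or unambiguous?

Only K, U, R are reachable from K; ignoring the rest: K → K - U | U  ;  U → U / R | R  — a left-associative chain with R at the bottom. Each string factors uniquely by precedence.

Unambiguous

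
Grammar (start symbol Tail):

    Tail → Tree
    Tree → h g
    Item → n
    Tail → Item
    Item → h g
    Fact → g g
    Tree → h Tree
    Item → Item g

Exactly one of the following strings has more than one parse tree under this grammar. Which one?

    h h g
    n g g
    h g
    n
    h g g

h g

h h g: 1 tree
n g g: 1 tree
h g: 2 trees
n: 1 tree
h g g: 1 tree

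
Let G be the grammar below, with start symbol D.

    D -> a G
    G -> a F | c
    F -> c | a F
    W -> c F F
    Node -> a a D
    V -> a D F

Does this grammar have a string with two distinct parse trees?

Unambiguous

(W, Node, V are unreachable from D, so their rules don't affect L(D).) Each reachable nonterminal has at most one production per leading terminal, and all productions are right-linear; the derivation is determined token-by-token.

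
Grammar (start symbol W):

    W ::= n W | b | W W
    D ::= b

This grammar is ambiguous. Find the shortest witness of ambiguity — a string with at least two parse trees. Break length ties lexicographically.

b b b

length 1: no string has ≥2 trees
length 2: no string has ≥2 trees
length 3: b b b has 2 parse trees

Two derivations of b b b:
  W ⇒ W W ⇒ b W ⇒ b W W ⇒ b b W ⇒ b b b
  W ⇒ W W ⇒ W W W ⇒ b W W ⇒ b b W ⇒ b b b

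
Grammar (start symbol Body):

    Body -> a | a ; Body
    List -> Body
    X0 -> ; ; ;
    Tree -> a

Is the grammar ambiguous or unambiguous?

(List, X0, Tree are unreachable from Body, so their rules don't affect L(Body).) Right-recursive list with a separator: after each atom, whether the separator follows determines the rule. One parse per string.

Unambiguous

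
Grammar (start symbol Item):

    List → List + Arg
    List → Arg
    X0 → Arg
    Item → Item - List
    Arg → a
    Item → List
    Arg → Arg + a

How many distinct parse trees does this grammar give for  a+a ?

2

Parse trees for a+a:
  [Item [List [List [Arg a]] + [Arg a]]]
  [Item [List [Arg [Arg a] + a]]]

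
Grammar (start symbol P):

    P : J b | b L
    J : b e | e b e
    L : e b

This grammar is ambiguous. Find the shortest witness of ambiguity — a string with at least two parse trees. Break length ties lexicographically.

b e b

length 3: b e b has 2 parse trees

Two derivations of b e b:
  P ⇒ J b ⇒ b e b
  P ⇒ b L ⇒ b e b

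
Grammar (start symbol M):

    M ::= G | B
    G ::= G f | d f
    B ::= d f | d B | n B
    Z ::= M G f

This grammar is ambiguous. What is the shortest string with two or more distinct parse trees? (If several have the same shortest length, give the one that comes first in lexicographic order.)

d f

length 2: d f has 2 parse trees

Two derivations of d f:
  M ⇒ G ⇒ d f
  M ⇒ B ⇒ d f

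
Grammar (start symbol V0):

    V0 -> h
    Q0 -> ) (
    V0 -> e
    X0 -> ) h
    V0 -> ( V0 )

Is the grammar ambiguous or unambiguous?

Only V0 is reachable from V0; ignoring the rest: L(V0) is { openⁿ atom closeⁿ : n ≥ 0 }. The bracket depth fixes n, and the derivation is forced at every step.

Unambiguous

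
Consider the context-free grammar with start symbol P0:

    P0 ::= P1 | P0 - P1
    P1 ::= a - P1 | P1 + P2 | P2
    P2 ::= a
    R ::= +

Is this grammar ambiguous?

Witness: a - a

Derivation 1: P0 ⇒ P1 ⇒ a - P1 ⇒ a - P2 ⇒ a - a
Derivation 2: P0 ⇒ P0 - P1 ⇒ P1 - P1 ⇒ P2 - P1 ⇒ a - P1 ⇒ a - P2 ⇒ a - a

Two distinct leftmost derivations for the same string.

Ambiguous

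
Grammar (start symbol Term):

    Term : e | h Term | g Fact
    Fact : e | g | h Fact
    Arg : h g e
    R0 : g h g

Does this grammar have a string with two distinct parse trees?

Unambiguous

(Arg, R0 are unreachable from Term, so their rules don't affect L(Term).) Restricted to the reachable nonterminals, every rule has the form A → t or A → t B, and no two rules for the same A share a first terminal. The grammar encodes a DFA — one run per string.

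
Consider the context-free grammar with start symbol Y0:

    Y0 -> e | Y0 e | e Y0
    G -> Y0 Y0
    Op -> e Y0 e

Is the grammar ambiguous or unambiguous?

Ambiguous

Witness: e e

Derivation 1: Y0 ⇒ Y0 e ⇒ e e
Derivation 2: Y0 ⇒ e Y0 ⇒ e e

Two distinct leftmost derivations for the same string.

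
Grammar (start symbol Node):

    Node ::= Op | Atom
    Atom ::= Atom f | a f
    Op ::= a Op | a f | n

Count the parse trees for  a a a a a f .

1

Parse trees for a a a a a f:
  [Node [Op a [Op a [Op a [Op a [Op a f]]]]]]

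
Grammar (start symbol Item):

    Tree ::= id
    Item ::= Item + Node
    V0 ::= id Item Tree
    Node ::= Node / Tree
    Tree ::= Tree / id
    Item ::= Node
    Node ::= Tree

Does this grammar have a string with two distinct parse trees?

Ambiguous

Witness: id / id

Derivation 1: Item ⇒ Node ⇒ Node / Tree ⇒ Tree / Tree ⇒ id / Tree ⇒ id / id
Derivation 2: Item ⇒ Node ⇒ Tree ⇒ Tree / id ⇒ id / id

Two distinct leftmost derivations for the same string.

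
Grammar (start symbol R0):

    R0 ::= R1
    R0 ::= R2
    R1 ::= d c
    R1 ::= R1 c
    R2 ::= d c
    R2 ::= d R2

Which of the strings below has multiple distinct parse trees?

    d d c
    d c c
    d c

d d c: 1 tree
d c c: 1 tree
d c: 2 trees

d c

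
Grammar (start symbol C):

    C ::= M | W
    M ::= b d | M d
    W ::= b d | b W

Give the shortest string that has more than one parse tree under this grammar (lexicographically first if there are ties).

length 2: b d has 2 parse trees

Two derivations of b d:
  C ⇒ M ⇒ b d
  C ⇒ W ⇒ b d

b d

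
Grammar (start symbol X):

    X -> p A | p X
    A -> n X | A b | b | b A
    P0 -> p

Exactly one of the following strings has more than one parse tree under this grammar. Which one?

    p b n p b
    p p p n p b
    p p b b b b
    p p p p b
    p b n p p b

p b n p b: 1 tree
p p p n p b: 1 tree
p p b b b b: 8 trees
p p p p b: 1 tree
p b n p p b: 1 tree

p p b b b b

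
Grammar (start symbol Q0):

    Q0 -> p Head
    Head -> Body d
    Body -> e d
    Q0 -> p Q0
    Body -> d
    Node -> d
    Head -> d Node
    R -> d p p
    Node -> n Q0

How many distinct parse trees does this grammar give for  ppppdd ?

2

Parse trees for ppppdd:
  [Q0 p [Q0 p [Q0 p [Q0 p [Head [Body d] d]]]]]
  [Q0 p [Q0 p [Q0 p [Q0 p [Head d [Node d]]]]]]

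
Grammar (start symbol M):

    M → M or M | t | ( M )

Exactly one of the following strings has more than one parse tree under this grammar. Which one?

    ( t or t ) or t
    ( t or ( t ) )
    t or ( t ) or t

t or ( t ) or t

( t or t ) or t: 1 tree
( t or ( t ) ): 1 tree
t or ( t ) or t: 2 trees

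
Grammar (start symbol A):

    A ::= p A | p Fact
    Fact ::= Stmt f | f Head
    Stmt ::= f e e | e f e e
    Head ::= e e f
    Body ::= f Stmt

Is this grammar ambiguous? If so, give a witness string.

Ambiguous

Witness: p f e e f

Derivation 1: A ⇒ p Fact ⇒ p Stmt f ⇒ p f e e f
Derivation 2: A ⇒ p Fact ⇒ p f Head ⇒ p f e e f

Two distinct leftmost derivations for the same string.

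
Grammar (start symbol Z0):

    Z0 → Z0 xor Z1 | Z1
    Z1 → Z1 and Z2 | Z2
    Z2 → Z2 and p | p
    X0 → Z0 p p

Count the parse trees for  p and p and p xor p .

Parse trees for p and p and p xor p:
  [Z0 [Z0 [Z1 [Z1 [Z2 p]] and [Z2 [Z2 p] and p]]] xor [Z1 [Z2 p]]]
  [Z0 [Z0 [Z1 [Z1 [Z1 [Z2 p]] and [Z2 p]] and [Z2 p]]] xor [Z1 [Z2 p]]]
  [Z0 [Z0 [Z1 [Z1 [Z2 [Z2 p] and p]] and [Z2 p]]] xor [Z1 [Z2 p]]]
  [Z0 [Z0 [Z1 [Z2 [Z2 [Z2 p] and p] and p]]] xor [Z1 [Z2 p]]]

4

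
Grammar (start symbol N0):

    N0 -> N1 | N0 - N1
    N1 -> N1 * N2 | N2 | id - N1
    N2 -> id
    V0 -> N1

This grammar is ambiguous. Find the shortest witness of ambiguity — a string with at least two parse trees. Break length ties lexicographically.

length 1: no string has ≥2 trees
length 3: id - id has 2 parse trees

Two derivations of id - id:
  N0 ⇒ N1 ⇒ id - N1 ⇒ id - N2 ⇒ id - id
  N0 ⇒ N0 - N1 ⇒ N1 - N1 ⇒ N2 - N1 ⇒ id - N1 ⇒ id - N2 ⇒ id - id

id - id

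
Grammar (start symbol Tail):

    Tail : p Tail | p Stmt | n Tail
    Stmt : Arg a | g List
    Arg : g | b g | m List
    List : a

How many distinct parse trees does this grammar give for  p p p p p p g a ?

2

Parse trees for p p p p p p g a:
  [Tail p [Tail p [Tail p [Tail p [Tail p [Tail p [Stmt [Arg g] a]]]]]]]
  [Tail p [Tail p [Tail p [Tail p [Tail p [Tail p [Stmt g [List a]]]]]]]]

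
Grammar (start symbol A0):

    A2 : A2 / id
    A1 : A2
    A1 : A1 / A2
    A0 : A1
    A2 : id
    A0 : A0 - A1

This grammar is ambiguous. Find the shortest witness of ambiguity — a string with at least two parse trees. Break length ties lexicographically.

length 1: no string has ≥2 trees
length 3: id / id has 2 parse trees

Two derivations of id / id:
  A0 ⇒ A1 ⇒ A2 ⇒ A2 / id ⇒ id / id
  A0 ⇒ A1 ⇒ A1 / A2 ⇒ A2 / A2 ⇒ id / A2 ⇒ id / id

id / id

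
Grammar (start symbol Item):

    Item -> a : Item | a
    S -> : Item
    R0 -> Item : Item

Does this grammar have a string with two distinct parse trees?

(S, R0 are unreachable from Item, so their rules don't affect L(Item).) Right-recursive list with a separator: after each atom, whether the separator follows determines the rule. One parse per string.

Unambiguous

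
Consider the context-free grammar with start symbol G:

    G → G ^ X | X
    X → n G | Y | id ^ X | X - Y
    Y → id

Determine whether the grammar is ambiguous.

Witness: id ^ id

Derivation 1: G ⇒ G ^ X ⇒ X ^ X ⇒ Y ^ X ⇒ id ^ X ⇒ id ^ Y ⇒ id ^ id
Derivation 2: G ⇒ X ⇒ id ^ X ⇒ id ^ Y ⇒ id ^ id

Two distinct leftmost derivations for the same string.

Ambiguous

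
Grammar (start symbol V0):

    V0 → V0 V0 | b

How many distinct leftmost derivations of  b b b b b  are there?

Parse trees for b b b b b (showing first 6 of 14):
  [V0 [V0 b] [V0 [V0 b] [V0 [V0 b] [V0 [V0 b] [V0 b]]]]]
  [V0 [V0 b] [V0 [V0 b] [V0 [V0 [V0 b] [V0 b]] [V0 b]]]]
  [V0 [V0 b] [V0 [V0 [V0 b] [V0 b]] [V0 [V0 b] [V0 b]]]]
  [V0 [V0 b] [V0 [V0 [V0 b] [V0 [V0 b] [V0 b]]] [V0 b]]]
  [V0 [V0 b] [V0 [V0 [V0 [V0 b] [V0 b]] [V0 b]] [V0 b]]]
  [V0 [V0 [V0 b] [V0 b]] [V0 [V0 b] [V0 [V0 b] [V0 b]]]]

14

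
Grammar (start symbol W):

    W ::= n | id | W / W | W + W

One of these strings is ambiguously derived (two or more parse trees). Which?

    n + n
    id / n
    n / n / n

n / n / n

n + n: 1 tree
id / n: 1 tree
n / n / n: 2 trees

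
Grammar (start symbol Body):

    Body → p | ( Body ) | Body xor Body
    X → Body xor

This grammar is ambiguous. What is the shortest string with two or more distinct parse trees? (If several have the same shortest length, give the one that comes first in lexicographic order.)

p xor p xor p

length 1: no string has ≥2 trees
length 3: no string has ≥2 trees
length 5: p xor p xor p has 2 parse trees

Two derivations of p xor p xor p:
  Body ⇒ Body xor Body ⇒ p xor Body ⇒ p xor Body xor Body ⇒ p xor p xor Body ⇒ p xor p xor p
  Body ⇒ Body xor Body ⇒ Body xor Body xor Body ⇒ p xor Body xor Body ⇒ p xor p xor Body ⇒ p xor p xor p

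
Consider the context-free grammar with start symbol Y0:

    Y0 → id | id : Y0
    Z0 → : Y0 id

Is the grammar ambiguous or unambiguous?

Unambiguous

(Z0 is unreachable from Y0, so its rules don't affect L(Y0).) The reachable grammar is A → atom sep A | atom. Each atom is followed by either the separator (recurse) or end-of-string (stop) — no choice point.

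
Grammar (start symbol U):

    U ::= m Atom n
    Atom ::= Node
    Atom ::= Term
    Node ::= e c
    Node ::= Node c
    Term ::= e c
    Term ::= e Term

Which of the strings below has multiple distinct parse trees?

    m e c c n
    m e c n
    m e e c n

m e c n

m e c c n: 1 tree
m e c n: 2 trees
m e e c n: 1 tree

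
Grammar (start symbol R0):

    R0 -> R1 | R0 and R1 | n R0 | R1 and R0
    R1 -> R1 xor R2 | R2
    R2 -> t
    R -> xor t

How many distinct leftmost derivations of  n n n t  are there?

1

Parse trees for n n n t:
  [R0 n [R0 n [R0 n [R0 [R1 [R2 t]]]]]]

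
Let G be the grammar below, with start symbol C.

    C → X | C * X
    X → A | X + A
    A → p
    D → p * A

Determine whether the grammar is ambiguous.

Unambiguous

Only C, X, A are reachable from C; ignoring the rest: This is a standard precedence ladder (C over X over A), with each level left-recursive on its own operator ('*' at C, '+' at X). That structure is LR(1), hence unambiguous.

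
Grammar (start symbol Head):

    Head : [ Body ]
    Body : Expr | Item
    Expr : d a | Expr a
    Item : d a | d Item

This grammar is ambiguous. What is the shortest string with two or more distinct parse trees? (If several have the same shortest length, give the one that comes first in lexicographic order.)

length 4: [ d a ] has 2 parse trees

Two derivations of [ d a ]:
  Head ⇒ [ Body ] ⇒ [ Expr ] ⇒ [ d a ]
  Head ⇒ [ Body ] ⇒ [ Item ] ⇒ [ d a ]

[ d a ]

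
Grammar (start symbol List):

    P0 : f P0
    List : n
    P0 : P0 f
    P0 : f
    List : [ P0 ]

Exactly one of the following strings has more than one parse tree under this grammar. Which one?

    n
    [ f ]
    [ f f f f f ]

[ f f f f f ]

n: 1 tree
[ f ]: 1 tree
[ f f f f f ]: 16 trees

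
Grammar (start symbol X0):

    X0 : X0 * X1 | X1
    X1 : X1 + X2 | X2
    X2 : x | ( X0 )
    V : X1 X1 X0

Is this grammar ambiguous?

Unambiguous

Only X0, X1, X2 are reachable from X0; ignoring the rest: This is a standard precedence ladder (X0 over X1 over X2), with each level left-recursive on its own operator ('*' at X0, '+' at X1). That structure is LR(1), hence unambiguous.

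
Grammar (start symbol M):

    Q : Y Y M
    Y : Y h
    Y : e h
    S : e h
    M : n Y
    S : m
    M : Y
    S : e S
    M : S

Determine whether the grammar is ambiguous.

Ambiguous

Witness: e h

Derivation 1: M ⇒ Y ⇒ e h
Derivation 2: M ⇒ S ⇒ e h

Two distinct leftmost derivations for the same string.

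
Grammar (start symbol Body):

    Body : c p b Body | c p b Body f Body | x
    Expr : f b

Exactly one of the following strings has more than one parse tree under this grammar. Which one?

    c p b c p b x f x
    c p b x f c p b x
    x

c p b c p b x f x: 2 trees
c p b x f c p b x: 1 tree
x: 1 tree

c p b c p b x f x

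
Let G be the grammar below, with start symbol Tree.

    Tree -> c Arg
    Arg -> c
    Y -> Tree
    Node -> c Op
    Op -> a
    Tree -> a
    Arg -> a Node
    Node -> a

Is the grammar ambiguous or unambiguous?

Unambiguous

Only Tree, Arg, Node, Op are reachable from Tree; ignoring the rest: The reachable rules are right-linear with at most one rule per (nonterminal, next-terminal) pair. Each input token forces the next rule, so parsing is deterministic.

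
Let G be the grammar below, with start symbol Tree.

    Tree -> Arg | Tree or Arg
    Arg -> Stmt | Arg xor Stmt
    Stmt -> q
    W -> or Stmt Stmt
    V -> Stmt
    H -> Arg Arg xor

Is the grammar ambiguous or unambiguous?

Unambiguous

Only Tree, Arg, Stmt are reachable from Tree; ignoring the rest: The grammar is stratified — Tree handles 'or' (left-recursive), Arg handles 'xor', Stmt atoms. Each operator has a fixed associativity and precedence level, so every string has one parse.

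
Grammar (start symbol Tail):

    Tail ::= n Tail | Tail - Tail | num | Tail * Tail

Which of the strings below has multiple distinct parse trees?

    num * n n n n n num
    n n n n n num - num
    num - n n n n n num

num * n n n n n num: 1 tree
n n n n n num - num: 6 trees
num - n n n n n num: 1 tree

n n n n n num - num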